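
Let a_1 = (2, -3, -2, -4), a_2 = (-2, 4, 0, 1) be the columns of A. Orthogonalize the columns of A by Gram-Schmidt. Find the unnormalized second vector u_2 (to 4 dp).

e_1 = a_1/‖a_1‖ = (2, -3, -2, -4)/5.7446 = (0.3482, -0.5222, -0.3482, -0.6963).
r_{12} = e_1·a_2 = -3.4816.
u_2 = a_2 + 3.4816·e_1 = (-0.7879, 2.1818, -1.2121, -1.4242).

u_2 = (-0.7879, 2.1818, -1.2121, -1.4242)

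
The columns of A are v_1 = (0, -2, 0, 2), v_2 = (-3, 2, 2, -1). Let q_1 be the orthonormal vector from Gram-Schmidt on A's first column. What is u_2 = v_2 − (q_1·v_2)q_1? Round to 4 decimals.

v_1 = (0, -2, 0, 2); ‖v_1‖ = 2.8284, so q_1 = (0.0000, -0.7071, 0.0000, 0.7071).
q_1·v_2 = 0.0000·(-3) + (-0.7071)·2 + 0.0000·2 + 0.7071·(-1) = -2.1213.
u_2 = v_2 + 2.1213·q_1 = (-3.0000, 0.5000, 2.0000, 0.5000).

u_2 = (-3.0000, 0.5000, 2.0000, 0.5000)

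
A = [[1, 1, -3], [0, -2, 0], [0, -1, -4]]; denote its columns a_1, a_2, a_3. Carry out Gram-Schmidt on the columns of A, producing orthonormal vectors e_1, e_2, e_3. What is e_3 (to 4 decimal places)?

e_3 = (0.0000, 0.4472, -0.8944)

a_1 = (1, 0, 0); ‖a_1‖ = 1.0000, so e_1 = (1.0000, 0.0000, 0.0000).
e_1·a_2 = 1.0000·1 + 0.0000·(-2) + 0.0000·(-1) = 1.0000.
u_2 = a_2 − 1.0000·e_1 = (0.0000, -2.0000, -1.0000).
‖u_2‖ = 2.2361, so e_2 = (0.0000, -0.8944, -0.4472).
e_1·a_3 = 1.0000·(-3) + 0.0000·0 + 0.0000·(-4) = -3.0000; e_2·a_3 = 0.0000·(-3) + (-0.8944)·0 + (-0.4472)·(-4) = 1.7889.
u_3 = a_3 + 3.0000·e_1 − 1.7889·e_2 = (0.0000, 1.6000, -3.2000).
‖u_3‖ = 3.5777, so e_3 = (0.0000, 0.4472, -0.8944).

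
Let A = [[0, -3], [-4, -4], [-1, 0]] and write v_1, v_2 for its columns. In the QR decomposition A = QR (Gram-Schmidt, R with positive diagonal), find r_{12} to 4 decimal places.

r_{12} = 3.8806

v_1 = (0, -4, -1); ‖v_1‖ = 4.1231, so e_1 = (0.0000, -0.9701, -0.2425).
r_{12} = e_1·v_2 = 3.8806.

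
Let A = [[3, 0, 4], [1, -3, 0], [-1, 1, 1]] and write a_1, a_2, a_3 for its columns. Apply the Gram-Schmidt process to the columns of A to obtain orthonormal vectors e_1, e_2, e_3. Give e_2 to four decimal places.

e_2 = (0.3732, -0.9019, 0.2177)

a_1 = (3, 1, -1); ‖a_1‖ = 3.3166, so e_1 = (0.9045, 0.3015, -0.3015).
e_1·a_2 = 0.9045·0 + 0.3015·(-3) + (-0.3015)·1 = -1.2060.
u_2 = a_2 + 1.2060·e_1 = (1.0909, -2.6364, 0.6364).
‖u_2‖ = 2.9233, so e_2 = (0.3732, -0.9019, 0.2177).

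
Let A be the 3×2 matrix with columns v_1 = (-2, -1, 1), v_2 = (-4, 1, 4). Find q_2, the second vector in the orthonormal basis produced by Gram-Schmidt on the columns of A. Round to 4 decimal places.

q_2 = (-0.0930, 0.7909, 0.6048)

v_1 = (-2, -1, 1); ‖v_1‖ = 2.4495, so q_1 = (-0.8165, -0.4082, 0.4082).
q_1·v_2 = (-0.8165)·(-4) + (-0.4082)·1 + 0.4082·4 = 4.4907.
u_2 = v_2 − 4.4907·q_1 = (-0.3333, 2.8333, 2.1667).
‖u_2‖ = 3.5824, so q_2 = (-0.0930, 0.7909, 0.6048).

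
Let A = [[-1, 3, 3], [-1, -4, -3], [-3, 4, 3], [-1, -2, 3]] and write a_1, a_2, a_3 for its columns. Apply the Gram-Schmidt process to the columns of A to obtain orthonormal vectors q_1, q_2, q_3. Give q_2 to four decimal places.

a_1 = (-1, -1, -3, -1); ‖a_1‖ = 3.4641, so q_1 = (-0.2887, -0.2887, -0.8660, -0.2887).
q_1·a_2 = (-0.2887)·3 + (-0.2887)·(-4) + (-0.8660)·4 + (-0.2887)·(-2) = -2.5981.
u_2 = a_2 + 2.5981·q_1 = (2.2500, -4.7500, 1.7500, -2.7500).
‖u_2‖ = 6.1847, so q_2 = (0.3638, -0.7680, 0.2830, -0.4446).

q_2 = (0.3638, -0.7680, 0.2830, -0.4446)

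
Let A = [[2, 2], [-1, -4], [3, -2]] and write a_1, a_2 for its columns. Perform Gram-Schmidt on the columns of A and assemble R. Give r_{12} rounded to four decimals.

a_1 = (2, -1, 3); ‖a_1‖ = 3.7417, so q_1 = (0.5345, -0.2673, 0.8018).
r_{12} = q_1·a_2 = 0.5345.

r_{12} = 0.5345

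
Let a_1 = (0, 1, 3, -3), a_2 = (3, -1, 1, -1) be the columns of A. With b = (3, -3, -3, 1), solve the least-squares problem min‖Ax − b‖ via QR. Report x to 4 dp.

x = (-1.0837, 1.1182)

e_1 = a_1/‖a_1‖ = (0, 1, 3, -3)/4.3589 = (0.0000, 0.2294, 0.6882, -0.6882).
r_{12} = e_1·a_2 = 1.1471.
u_2 = a_2 − 1.1471·e_1 = (3.0000, -1.2632, 0.2105, -0.2105).
‖u_2‖ = 3.2687, so e_2 = (0.9178, -0.3864, 0.0644, -0.0644).
Qᵀb = (-3.4412, 3.6551).
Back-substitute: x_2 = 3.6551/3.2687 = 1.1182.
x_1 = (-3.4412 − 1.1471·1.1182)/4.3589 = -1.0837.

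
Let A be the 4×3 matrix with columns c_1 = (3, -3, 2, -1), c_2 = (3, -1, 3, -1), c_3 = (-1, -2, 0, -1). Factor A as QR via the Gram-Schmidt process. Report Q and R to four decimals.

Q = [[0.6255, 0.2515, -0.6740], [-0.6255, 0.7125, -0.2064], [0.4170, 0.6497, 0.4129], [-0.2085, -0.0838, -0.5768]], R = [[4.7958, 3.9618, 0.8341], [0.0000, 2.0747, -1.5927], [0.0000, 0.0000, 1.6636]]

c_1 = (3, -3, 2, -1); ‖c_1‖ = 4.7958, so e_1 = (0.6255, -0.6255, 0.4170, -0.2085).
e_1·c_2 = 0.6255·3 + (-0.6255)·(-1) + 0.4170·3 + (-0.2085)·(-1) = 3.9618.
u_2 = c_2 − 3.9618·e_1 = (0.5217, 1.4783, 1.3478, -0.1739).
‖u_2‖ = 2.0747, so e_2 = (0.2515, 0.7125, 0.6497, -0.0838).
e_1·c_3 = 0.6255·(-1) + (-0.6255)·(-2) + 0.4170·0 + (-0.2085)·(-1) = 0.8341; e_2·c_3 = 0.2515·(-1) + 0.7125·(-2) + 0.6497·0 + (-0.0838)·(-1) = -1.5927.
u_3 = c_3 − 0.8341·e_1 + 1.5927·e_2 = (-1.1212, -0.3434, 0.6869, -0.9596).
‖u_3‖ = 1.6636, so e_3 = (-0.6740, -0.2064, 0.4129, -0.5768).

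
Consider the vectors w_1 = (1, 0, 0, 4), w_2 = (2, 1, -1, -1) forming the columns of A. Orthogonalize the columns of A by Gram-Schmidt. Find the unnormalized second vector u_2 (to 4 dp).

u_2 = (2.1176, 1.0000, -1.0000, -0.5294)

w_1 = (1, 0, 0, 4); ‖w_1‖ = 4.1231, so q_1 = (0.2425, 0.0000, 0.0000, 0.9701).
q_1·w_2 = 0.2425·2 + 0.0000·1 + 0.0000·(-1) + 0.9701·(-1) = -0.4851.
u_2 = w_2 + 0.4851·q_1 = (2.1176, 1.0000, -1.0000, -0.5294).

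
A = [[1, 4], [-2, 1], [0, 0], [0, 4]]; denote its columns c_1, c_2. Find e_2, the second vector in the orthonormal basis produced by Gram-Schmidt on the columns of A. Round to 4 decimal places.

e_2 = (0.6344, 0.3172, 0.0000, 0.7049)

e_1 = c_1/‖c_1‖ = (1, -2, 0, 0)/2.2361 = (0.4472, -0.8944, 0.0000, 0.0000).
r_{12} = e_1·c_2 = 0.8944.
u_2 = c_2 − 0.8944·e_1 = (3.6000, 1.8000, 0.0000, 4.0000).
‖u_2‖ = 5.6745, so e_2 = (0.6344, 0.3172, 0.0000, 0.7049).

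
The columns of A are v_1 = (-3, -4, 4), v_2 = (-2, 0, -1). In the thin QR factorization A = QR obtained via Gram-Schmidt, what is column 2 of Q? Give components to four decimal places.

q_2 = (-0.8372, 0.0881, -0.5398)

v_1 = (-3, -4, 4); ‖v_1‖ = 6.4031, so q_1 = (-0.4685, -0.6247, 0.6247).
q_1·v_2 = (-0.4685)·(-2) + (-0.6247)·0 + 0.6247·(-1) = 0.3123.
u_2 = v_2 − 0.3123·q_1 = (-1.8537, 0.1951, -1.1951).
‖u_2‖ = 2.2141, so q_2 = (-0.8372, 0.0881, -0.5398).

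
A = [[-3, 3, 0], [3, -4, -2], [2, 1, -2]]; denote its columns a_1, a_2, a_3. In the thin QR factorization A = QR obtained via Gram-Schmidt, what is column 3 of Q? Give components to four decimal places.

q_3 = (-0.7573, -0.6196, -0.2065)

q_1 = a_1/‖a_1‖ = (-3, 3, 2)/4.6904 = (-0.6396, 0.6396, 0.4264).
r_{12} = q_1·a_2 = -4.0508.
u_2 = a_2 + 4.0508·q_1 = (0.4091, -1.4091, 2.7273).
‖u_2‖ = 3.0969, so q_2 = (0.1321, -0.4550, 0.8806).
r_{13} = q_1·a_3 = -2.1320; r_{23} = q_2·a_3 = -0.8513.
u_3 = a_3 + 2.1320·q_1 + 0.8513·q_2 = (-1.2512, -1.0237, -0.3412).
‖u_3‖ = 1.6522, so q_3 = (-0.7573, -0.6196, -0.2065).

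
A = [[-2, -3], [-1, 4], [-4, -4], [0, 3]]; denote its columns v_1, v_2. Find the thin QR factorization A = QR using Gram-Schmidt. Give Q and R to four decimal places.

Q = [[-0.4364, -0.2187], [-0.2182, 0.8261], [-0.8729, -0.0972], [0.0000, 0.5102]], R = [[4.5826, 3.9279], [0.0000, 5.8797]]

v_1 = (-2, -1, -4, 0); ‖v_1‖ = 4.5826, so e_1 = (-0.4364, -0.2182, -0.8729, 0.0000).
e_1·v_2 = (-0.4364)·(-3) + (-0.2182)·4 + (-0.8729)·(-4) + 0.0000·3 = 3.9279.
u_2 = v_2 − 3.9279·e_1 = (-1.2857, 4.8571, -0.5714, 3.0000).
‖u_2‖ = 5.8797, so e_2 = (-0.2187, 0.8261, -0.0972, 0.5102).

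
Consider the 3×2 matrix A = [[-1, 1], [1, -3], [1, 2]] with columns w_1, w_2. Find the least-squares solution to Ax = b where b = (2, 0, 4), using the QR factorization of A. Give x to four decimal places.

w_1 = (-1, 1, 1); ‖w_1‖ = 1.7321, so q_1 = (-0.5774, 0.5774, 0.5774).
q_1·w_2 = (-0.5774)·1 + 0.5774·(-3) + 0.5774·2 = -1.1547.
u_2 = w_2 + 1.1547·q_1 = (0.3333, -2.3333, 2.6667).
‖u_2‖ = 3.5590, so q_2 = (0.0937, -0.6556, 0.7493).
Qᵀb = (1.1547, 3.1844).
Back-substitute: x_2 = 3.1844/3.5590 = 0.8947.
x_1 = (1.1547 + 1.1547·0.8947)/1.7321 = 1.2632.

x = (1.2632, 0.8947)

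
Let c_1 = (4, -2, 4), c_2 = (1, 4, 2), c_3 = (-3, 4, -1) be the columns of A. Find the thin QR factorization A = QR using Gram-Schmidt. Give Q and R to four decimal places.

c_1 = (4, -2, 4); ‖c_1‖ = 6.0000, so q_1 = (0.6667, -0.3333, 0.6667).
q_1·c_2 = 0.6667·1 + (-0.3333)·4 + 0.6667·2 = 0.6667.
u_2 = c_2 − 0.6667·q_1 = (0.5556, 4.2222, 1.5556).
‖u_2‖ = 4.5338, so q_2 = (0.1225, 0.9313, 0.3431).
q_1·c_3 = 0.6667·(-3) + (-0.3333)·4 + 0.6667·(-1) = -4.0000; q_2·c_3 = 0.1225·(-3) + 0.9313·4 + 0.3431·(-1) = 3.0144.
u_3 = c_3 + 4.0000·q_1 − 3.0144·q_2 = (-0.7027, -0.1405, 0.6324).
‖u_3‖ = 0.9558, so q_3 = (-0.7352, -0.1470, 0.6617).

Q = [[0.6667, 0.1225, -0.7352], [-0.3333, 0.9313, -0.1470], [0.6667, 0.3431, 0.6617]], R = [[6.0000, 0.6667, -4.0000], [0.0000, 4.5338, 3.0144], [0.0000, 0.0000, 0.9558]]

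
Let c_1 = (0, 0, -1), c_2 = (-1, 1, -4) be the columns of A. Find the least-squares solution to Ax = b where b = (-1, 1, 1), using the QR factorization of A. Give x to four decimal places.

c_1 = (0, 0, -1); ‖c_1‖ = 1.0000, so q_1 = (0.0000, 0.0000, -1.0000).
q_1·c_2 = 0.0000·(-1) + 0.0000·1 + (-1.0000)·(-4) = 4.0000.
u_2 = c_2 − 4.0000·q_1 = (-1.0000, 1.0000, 0.0000).
‖u_2‖ = 1.4142, so q_2 = (-0.7071, 0.7071, 0.0000).
Qᵀb = (-1.0000, 1.4142).
Back-substitute: x_2 = 1.4142/1.4142 = 1.0000.
x_1 = (-1.0000 − 4.0000·1.0000)/1.0000 = -5.0000.

x = (-5.0000, 1.0000)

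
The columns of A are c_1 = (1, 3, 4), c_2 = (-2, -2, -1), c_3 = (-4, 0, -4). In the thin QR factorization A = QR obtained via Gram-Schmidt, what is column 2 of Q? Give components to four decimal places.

c_1 = (1, 3, 4); ‖c_1‖ = 5.0990, so e_1 = (0.1961, 0.5883, 0.7845).
e_1·c_2 = 0.1961·(-2) + 0.5883·(-2) + 0.7845·(-1) = -2.3534.
u_2 = c_2 + 2.3534·e_1 = (-1.5385, -0.6154, 0.8462).
‖u_2‖ = 1.8605, so e_2 = (-0.8269, -0.3308, 0.4548).

e_2 = (-0.8269, -0.3308, 0.4548)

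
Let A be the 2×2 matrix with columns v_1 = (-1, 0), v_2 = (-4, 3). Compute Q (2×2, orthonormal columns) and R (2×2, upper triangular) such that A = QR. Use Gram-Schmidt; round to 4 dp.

Q = [[-1.0000, 0.0000], [0.0000, 1.0000]], R = [[1.0000, 4.0000], [0.0000, 3.0000]]

v_1 = (-1, 0); ‖v_1‖ = 1.0000, so e_1 = (-1.0000, 0.0000).
e_1·v_2 = (-1.0000)·(-4) + 0.0000·3 = 4.0000.
u_2 = v_2 − 4.0000·e_1 = (0.0000, 3.0000).
‖u_2‖ = 3.0000, so e_2 = (0.0000, 1.0000).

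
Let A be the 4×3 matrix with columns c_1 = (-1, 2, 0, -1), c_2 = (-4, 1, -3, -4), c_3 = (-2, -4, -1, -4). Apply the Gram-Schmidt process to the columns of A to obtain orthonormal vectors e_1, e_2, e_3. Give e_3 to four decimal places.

c_1 = (-1, 2, 0, -1); ‖c_1‖ = 2.4495, so e_1 = (-0.4082, 0.8165, 0.0000, -0.4082).
e_1·c_2 = (-0.4082)·(-4) + 0.8165·1 + 0.0000·(-3) + (-0.4082)·(-4) = 4.0825.
u_2 = c_2 − 4.0825·e_1 = (-2.3333, -2.3333, -3.0000, -2.3333).
‖u_2‖ = 5.0332, so e_2 = (-0.4636, -0.4636, -0.5960, -0.4636).
e_1·c_3 = (-0.4082)·(-2) + 0.8165·(-4) + 0.0000·(-1) + (-0.4082)·(-4) = -0.8165; e_2·c_3 = (-0.4636)·(-2) + (-0.4636)·(-4) + (-0.5960)·(-1) + (-0.4636)·(-4) = 5.2319.
u_3 = c_3 + 0.8165·e_1 − 5.2319·e_2 = (0.0921, -0.9079, 2.1184, -1.9079).
‖u_3‖ = 2.9934, so e_3 = (0.0308, -0.3033, 0.7077, -0.6374).

e_3 = (0.0308, -0.3033, 0.7077, -0.6374)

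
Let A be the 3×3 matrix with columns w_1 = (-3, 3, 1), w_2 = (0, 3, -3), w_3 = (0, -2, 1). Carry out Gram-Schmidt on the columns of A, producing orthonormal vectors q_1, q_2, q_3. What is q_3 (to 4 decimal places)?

w_1 = (-3, 3, 1); ‖w_1‖ = 4.3589, so q_1 = (-0.6882, 0.6882, 0.2294).
q_1·w_2 = (-0.6882)·0 + 0.6882·3 + 0.2294·(-3) = 1.3765.
u_2 = w_2 − 1.3765·q_1 = (0.9474, 2.0526, -3.3158).
‖u_2‖ = 4.0131, so q_2 = (0.2361, 0.5115, -0.8262).
q_1·w_3 = (-0.6882)·0 + 0.6882·(-2) + 0.2294·1 = -1.1471; q_2·w_3 = 0.2361·0 + 0.5115·(-2) + (-0.8262)·1 = -1.8492.
u_3 = w_3 + 1.1471·q_1 + 1.8492·q_2 = (-0.3529, -0.2647, -0.2647).
‖u_3‖ = 0.5145, so q_3 = (-0.6860, -0.5145, -0.5145).

q_3 = (-0.6860, -0.5145, -0.5145)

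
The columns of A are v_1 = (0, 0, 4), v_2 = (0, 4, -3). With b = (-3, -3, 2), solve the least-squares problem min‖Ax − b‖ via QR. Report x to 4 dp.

x = (-0.0625, -0.7500)

v_1 = (0, 0, 4); ‖v_1‖ = 4.0000, so e_1 = (0.0000, 0.0000, 1.0000).
e_1·v_2 = 0.0000·0 + 0.0000·4 + 1.0000·(-3) = -3.0000.
u_2 = v_2 + 3.0000·e_1 = (0.0000, 4.0000, 0.0000).
‖u_2‖ = 4.0000, so e_2 = (0.0000, 1.0000, 0.0000).
Qᵀb = (2.0000, -3.0000).
Back-substitute: x_2 = -3.0000/4.0000 = -0.7500.
x_1 = (2.0000 + 3.0000·(-0.7500))/4.0000 = -0.0625.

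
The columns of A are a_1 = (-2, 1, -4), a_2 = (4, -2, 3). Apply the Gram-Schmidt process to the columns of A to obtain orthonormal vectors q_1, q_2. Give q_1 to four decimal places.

q_1 = (-0.4364, 0.2182, -0.8729)

q_1 = a_1/‖a_1‖ = (-2, 1, -4)/4.5826 = (-0.4364, 0.2182, -0.8729).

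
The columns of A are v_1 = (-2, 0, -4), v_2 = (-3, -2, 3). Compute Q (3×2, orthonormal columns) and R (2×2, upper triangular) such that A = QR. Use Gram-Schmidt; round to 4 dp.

e_1 = v_1/‖v_1‖ = (-2, 0, -4)/4.4721 = (-0.4472, 0.0000, -0.8944).
r_{12} = e_1·v_2 = -1.3416.
u_2 = v_2 + 1.3416·e_1 = (-3.6000, -2.0000, 1.8000).
‖u_2‖ = 4.4944, so e_2 = (-0.8010, -0.4450, 0.4005).

Q = [[-0.4472, -0.8010], [0.0000, -0.4450], [-0.8944, 0.4005]], R = [[4.4721, -1.3416], [0.0000, 4.4944]]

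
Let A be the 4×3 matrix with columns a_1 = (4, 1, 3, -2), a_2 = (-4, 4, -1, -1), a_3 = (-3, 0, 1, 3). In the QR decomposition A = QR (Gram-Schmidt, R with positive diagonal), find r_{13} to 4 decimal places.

a_1 = (4, 1, 3, -2); ‖a_1‖ = 5.4772, so q_1 = (0.7303, 0.1826, 0.5477, -0.3651).
r_{13} = q_1·a_3 = -2.7386.

r_{13} = -2.7386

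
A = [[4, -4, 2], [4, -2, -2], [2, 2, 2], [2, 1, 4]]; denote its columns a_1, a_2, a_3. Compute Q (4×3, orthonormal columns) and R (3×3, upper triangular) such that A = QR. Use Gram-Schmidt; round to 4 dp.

Q = [[0.6325, -0.5352, 0.4622], [0.6325, -0.0487, -0.7054], [0.3162, 0.7054, -0.0487], [0.3162, 0.4622, 0.5352]], R = [[6.3246, -2.8460, 1.8974], [0.0000, 4.1110, 2.2866], [0.0000, 0.0000, 4.3785]]

e_1 = a_1/‖a_1‖ = (4, 4, 2, 2)/6.3246 = (0.6325, 0.6325, 0.3162, 0.3162).
r_{12} = e_1·a_2 = -2.8460.
u_2 = a_2 + 2.8460·e_1 = (-2.2000, -0.2000, 2.9000, 1.9000).
‖u_2‖ = 4.1110, so e_2 = (-0.5352, -0.0487, 0.7054, 0.4622).
r_{13} = e_1·a_3 = 1.8974; r_{23} = e_2·a_3 = 2.2866.
u_3 = a_3 − 1.8974·e_1 − 2.2866·e_2 = (2.0237, -3.0888, -0.2130, 2.3432).
‖u_3‖ = 4.3785, so e_3 = (0.4622, -0.7054, -0.0487, 0.5352).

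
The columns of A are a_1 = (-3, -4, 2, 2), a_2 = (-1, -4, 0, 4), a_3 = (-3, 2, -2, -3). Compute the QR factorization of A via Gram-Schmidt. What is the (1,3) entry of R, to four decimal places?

a_1 = (-3, -4, 2, 2); ‖a_1‖ = 5.7446, so q_1 = (-0.5222, -0.6963, 0.3482, 0.3482).
r_{13} = q_1·a_3 = -1.5667.

r_{13} = -1.5667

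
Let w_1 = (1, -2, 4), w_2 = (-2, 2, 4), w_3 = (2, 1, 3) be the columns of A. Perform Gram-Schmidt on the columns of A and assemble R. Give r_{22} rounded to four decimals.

e_1 = w_1/‖w_1‖ = (1, -2, 4)/4.5826 = (0.2182, -0.4364, 0.8729).
r_{12} = e_1·w_2 = 2.1822.
u_2 = w_2 − 2.1822·e_1 = (-2.4762, 2.9524, 2.0952).
r_{22} = ‖u_2‖ = 4.3861.

r_{22} = 4.3861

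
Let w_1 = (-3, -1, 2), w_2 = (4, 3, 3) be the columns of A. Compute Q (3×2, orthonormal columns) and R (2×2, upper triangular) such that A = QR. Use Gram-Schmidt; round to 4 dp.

q_1 = w_1/‖w_1‖ = (-3, -1, 2)/3.7417 = (-0.8018, -0.2673, 0.5345).
r_{12} = q_1·w_2 = -2.4054.
u_2 = w_2 + 2.4054·q_1 = (2.0714, 2.3571, 4.2857).
‖u_2‖ = 5.3117, so q_2 = (0.3900, 0.4438, 0.8068).

Q = [[-0.8018, 0.3900], [-0.2673, 0.4438], [0.5345, 0.8068]], R = [[3.7417, -2.4054], [0.0000, 5.3117]]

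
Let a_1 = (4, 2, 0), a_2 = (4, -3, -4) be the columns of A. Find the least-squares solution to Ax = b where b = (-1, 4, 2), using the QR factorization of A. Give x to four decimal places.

e_1 = a_1/‖a_1‖ = (4, 2, 0)/4.4721 = (0.8944, 0.4472, 0.0000).
r_{12} = e_1·a_2 = 2.2361.
u_2 = a_2 − 2.2361·e_1 = (2.0000, -4.0000, -4.0000).
‖u_2‖ = 6.0000, so e_2 = (0.3333, -0.6667, -0.6667).
Qᵀb = (0.8944, -4.3333).
Back-substitute: x_2 = -4.3333/6.0000 = -0.7222.
x_1 = (0.8944 − 2.2361·(-0.7222))/4.4721 = 0.5611.

x = (0.5611, -0.7222)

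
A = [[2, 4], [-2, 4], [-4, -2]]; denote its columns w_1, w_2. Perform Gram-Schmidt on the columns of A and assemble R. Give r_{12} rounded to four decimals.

r_{12} = 1.6330

w_1 = (2, -2, -4); ‖w_1‖ = 4.8990, so q_1 = (0.4082, -0.4082, -0.8165).
r_{12} = q_1·w_2 = 1.6330.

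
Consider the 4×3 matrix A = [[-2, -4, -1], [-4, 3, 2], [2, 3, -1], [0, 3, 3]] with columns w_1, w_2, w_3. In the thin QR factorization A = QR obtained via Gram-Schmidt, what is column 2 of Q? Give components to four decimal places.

w_1 = (-2, -4, 2, 0); ‖w_1‖ = 4.8990, so e_1 = (-0.4082, -0.8165, 0.4082, 0.0000).
e_1·w_2 = (-0.4082)·(-4) + (-0.8165)·3 + 0.4082·3 + 0.0000·3 = 0.4082.
u_2 = w_2 − 0.4082·e_1 = (-3.8333, 3.3333, 2.8333, 3.0000).
‖u_2‖ = 6.5447, so e_2 = (-0.5857, 0.5093, 0.4329, 0.4584).

e_2 = (-0.5857, 0.5093, 0.4329, 0.4584)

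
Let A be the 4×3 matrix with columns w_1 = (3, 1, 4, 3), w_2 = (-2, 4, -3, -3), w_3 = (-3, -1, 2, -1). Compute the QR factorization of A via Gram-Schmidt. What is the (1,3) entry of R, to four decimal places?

r_{13} = -0.8452

w_1 = (3, 1, 4, 3); ‖w_1‖ = 5.9161, so e_1 = (0.5071, 0.1690, 0.6761, 0.5071).
r_{13} = e_1·w_3 = -0.8452.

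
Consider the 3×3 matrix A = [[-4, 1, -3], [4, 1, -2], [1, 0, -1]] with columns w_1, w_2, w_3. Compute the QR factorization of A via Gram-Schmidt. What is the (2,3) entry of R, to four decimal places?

w_1 = (-4, 4, 1); ‖w_1‖ = 5.7446, so q_1 = (-0.6963, 0.6963, 0.1741).
q_1·w_2 = (-0.6963)·1 + 0.6963·1 + 0.1741·0 = 0.0000.
u_2 = w_2 + 0.0000·q_1 = (1.0000, 1.0000, 0.0000).
‖u_2‖ = 1.4142, so q_2 = (0.7071, 0.7071, 0.0000).
r_{23} = q_2·w_3 = -3.5355.

r_{23} = -3.5355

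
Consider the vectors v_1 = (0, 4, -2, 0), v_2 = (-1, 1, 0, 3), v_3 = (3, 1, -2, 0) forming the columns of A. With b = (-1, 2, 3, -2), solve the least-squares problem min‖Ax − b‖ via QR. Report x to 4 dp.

x = (0.6111, -0.6667, -0.9444)

v_1 = (0, 4, -2, 0); ‖v_1‖ = 4.4721, so q_1 = (0.0000, 0.8944, -0.4472, 0.0000).
q_1·v_2 = 0.0000·(-1) + 0.8944·1 + (-0.4472)·0 + 0.0000·3 = 0.8944.
u_2 = v_2 − 0.8944·q_1 = (-1.0000, 0.2000, 0.4000, 3.0000).
‖u_2‖ = 3.1937, so q_2 = (-0.3131, 0.0626, 0.1252, 0.9393).
q_1·v_3 = 0.0000·3 + 0.8944·1 + (-0.4472)·(-2) + 0.0000·0 = 1.7889; q_2·v_3 = (-0.3131)·3 + 0.0626·1 + 0.1252·(-2) + 0.9393·0 = -1.1272.
u_3 = v_3 − 1.7889·q_1 + 1.1272·q_2 = (2.6471, -0.5294, -1.0588, 1.0588).
‖u_3‖ = 3.0870, so q_3 = (0.8575, -0.1715, -0.3430, 0.3430).
Qᵀb = (0.4472, -1.0646, -2.9155).
Back-substitute: x_3 = -2.9155/3.0870 = -0.9444.
x_2 = (-1.0646 + 1.1272·(-0.9444))/3.1937 = -0.6667.
x_1 = (0.4472 − 0.8944·(-0.6667) − 1.7889·(-0.9444))/4.4721 = 0.6111.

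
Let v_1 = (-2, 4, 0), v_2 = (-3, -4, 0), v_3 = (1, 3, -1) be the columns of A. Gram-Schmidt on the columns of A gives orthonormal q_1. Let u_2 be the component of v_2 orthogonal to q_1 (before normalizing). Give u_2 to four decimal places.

v_1 = (-2, 4, 0); ‖v_1‖ = 4.4721, so q_1 = (-0.4472, 0.8944, 0.0000).
q_1·v_2 = (-0.4472)·(-3) + 0.8944·(-4) + 0.0000·0 = -2.2361.
u_2 = v_2 + 2.2361·q_1 = (-4.0000, -2.0000, 0.0000).

u_2 = (-4.0000, -2.0000, 0.0000)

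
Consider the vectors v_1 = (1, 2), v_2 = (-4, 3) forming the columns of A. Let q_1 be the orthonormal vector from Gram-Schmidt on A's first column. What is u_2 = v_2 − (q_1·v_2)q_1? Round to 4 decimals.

u_2 = (-4.4000, 2.2000)

v_1 = (1, 2); ‖v_1‖ = 2.2361, so q_1 = (0.4472, 0.8944).
q_1·v_2 = 0.4472·(-4) + 0.8944·3 = 0.8944.
u_2 = v_2 − 0.8944·q_1 = (-4.4000, 2.2000).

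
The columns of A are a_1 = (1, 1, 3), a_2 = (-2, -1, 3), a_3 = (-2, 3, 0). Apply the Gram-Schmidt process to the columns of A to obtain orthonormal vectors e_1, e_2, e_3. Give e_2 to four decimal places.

a_1 = (1, 1, 3); ‖a_1‖ = 3.3166, so e_1 = (0.3015, 0.3015, 0.9045).
e_1·a_2 = 0.3015·(-2) + 0.3015·(-1) + 0.9045·3 = 1.8091.
u_2 = a_2 − 1.8091·e_1 = (-2.5455, -1.5455, 1.3636).
‖u_2‖ = 3.2753, so e_2 = (-0.7772, -0.4719, 0.4163).

e_2 = (-0.7772, -0.4719, 0.4163)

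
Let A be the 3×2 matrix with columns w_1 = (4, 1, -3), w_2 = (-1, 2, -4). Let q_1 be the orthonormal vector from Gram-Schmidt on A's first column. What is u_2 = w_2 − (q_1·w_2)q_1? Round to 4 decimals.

u_2 = (-2.5385, 1.6154, -2.8462)

w_1 = (4, 1, -3); ‖w_1‖ = 5.0990, so q_1 = (0.7845, 0.1961, -0.5883).
q_1·w_2 = 0.7845·(-1) + 0.1961·2 + (-0.5883)·(-4) = 1.9612.
u_2 = w_2 − 1.9612·q_1 = (-2.5385, 1.6154, -2.8462).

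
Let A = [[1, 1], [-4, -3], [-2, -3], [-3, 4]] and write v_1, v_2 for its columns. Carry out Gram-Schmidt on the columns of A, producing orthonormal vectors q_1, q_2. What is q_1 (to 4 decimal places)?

v_1 = (1, -4, -2, -3); ‖v_1‖ = 5.4772, so q_1 = (0.1826, -0.7303, -0.3651, -0.5477).

q_1 = (0.1826, -0.7303, -0.3651, -0.5477)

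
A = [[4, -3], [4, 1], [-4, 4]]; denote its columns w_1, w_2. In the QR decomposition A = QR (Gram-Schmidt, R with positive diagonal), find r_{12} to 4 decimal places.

r_{12} = -3.4641

w_1 = (4, 4, -4); ‖w_1‖ = 6.9282, so e_1 = (0.5774, 0.5774, -0.5774).
r_{12} = e_1·w_2 = -3.4641.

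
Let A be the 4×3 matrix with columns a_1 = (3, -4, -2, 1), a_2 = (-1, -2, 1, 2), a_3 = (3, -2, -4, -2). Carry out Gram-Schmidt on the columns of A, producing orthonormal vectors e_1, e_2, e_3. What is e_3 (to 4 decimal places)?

e_1 = a_1/‖a_1‖ = (3, -4, -2, 1)/5.4772 = (0.5477, -0.7303, -0.3651, 0.1826).
r_{12} = e_1·a_2 = 0.9129.
u_2 = a_2 − 0.9129·e_1 = (-1.5000, -1.3333, 1.3333, 1.8333).
‖u_2‖ = 3.0277, so e_2 = (-0.4954, -0.4404, 0.4404, 0.6055).
r_{13} = e_1·a_3 = 4.1992; r_{23} = e_2·a_3 = -3.5781.
u_3 = a_3 − 4.1992·e_1 + 3.5781·e_2 = (-1.0727, -0.5091, -0.8909, -0.6000).
‖u_3‖ = 1.6011, so e_3 = (-0.6700, -0.3180, -0.5564, -0.3747).

e_3 = (-0.6700, -0.3180, -0.5564, -0.3747)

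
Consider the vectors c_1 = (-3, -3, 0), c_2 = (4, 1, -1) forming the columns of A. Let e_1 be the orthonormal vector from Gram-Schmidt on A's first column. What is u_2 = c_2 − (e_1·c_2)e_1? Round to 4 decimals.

c_1 = (-3, -3, 0); ‖c_1‖ = 4.2426, so e_1 = (-0.7071, -0.7071, 0.0000).
e_1·c_2 = (-0.7071)·4 + (-0.7071)·1 + 0.0000·(-1) = -3.5355.
u_2 = c_2 + 3.5355·e_1 = (1.5000, -1.5000, -1.0000).

u_2 = (1.5000, -1.5000, -1.0000)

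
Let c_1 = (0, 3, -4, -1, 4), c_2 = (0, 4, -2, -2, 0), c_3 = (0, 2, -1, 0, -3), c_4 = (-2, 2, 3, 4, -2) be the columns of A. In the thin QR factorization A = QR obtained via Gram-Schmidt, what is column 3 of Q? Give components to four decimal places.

c_1 = (0, 3, -4, -1, 4); ‖c_1‖ = 6.4807, so q_1 = (0.0000, 0.4629, -0.6172, -0.1543, 0.6172).
q_1·c_2 = 0.0000·0 + 0.4629·4 + (-0.6172)·(-2) + (-0.1543)·(-2) + 0.6172·0 = 3.3947.
u_2 = c_2 − 3.3947·q_1 = (0.0000, 2.4286, 0.0952, -1.4762, -2.0952).
‖u_2‖ = 3.5322, so q_2 = (0.0000, 0.6876, 0.0270, -0.4179, -0.5932).
q_1·c_3 = 0.0000·0 + 0.4629·2 + (-0.6172)·(-1) + (-0.1543)·0 + 0.6172·(-3) = -0.3086; q_2·c_3 = 0.0000·0 + 0.6876·2 + 0.0270·(-1) + (-0.4179)·0 + (-0.5932)·(-3) = 3.1277.
u_3 = c_3 + 0.3086·q_1 − 3.1277·q_2 = (0.0000, -0.0076, -1.2748, 1.2595, -0.9542).
‖u_3‖ = 2.0303, so q_3 = (0.0000, -0.0038, -0.6279, 0.6204, -0.4700).

q_3 = (0.0000, -0.0038, -0.6279, 0.6204, -0.4700)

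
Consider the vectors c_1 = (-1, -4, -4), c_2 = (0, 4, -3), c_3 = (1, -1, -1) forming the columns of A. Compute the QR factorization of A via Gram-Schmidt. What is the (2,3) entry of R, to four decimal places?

c_1 = (-1, -4, -4); ‖c_1‖ = 5.7446, so q_1 = (-0.1741, -0.6963, -0.6963).
q_1·c_2 = (-0.1741)·0 + (-0.6963)·4 + (-0.6963)·(-3) = -0.6963.
u_2 = c_2 + 0.6963·q_1 = (-0.1212, 3.5152, -3.4848).
‖u_2‖ = 4.9513, so q_2 = (-0.0245, 0.7099, -0.7038).
r_{23} = q_2·c_3 = -0.0306.

r_{23} = -0.0306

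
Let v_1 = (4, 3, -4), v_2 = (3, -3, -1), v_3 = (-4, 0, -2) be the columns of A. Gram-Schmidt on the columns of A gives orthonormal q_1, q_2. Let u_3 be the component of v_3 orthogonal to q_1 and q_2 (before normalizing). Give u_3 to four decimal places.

u_3 = (-2.0959, -1.1178, -2.9342)

q_1 = v_1/‖v_1‖ = (4, 3, -4)/6.4031 = (0.6247, 0.4685, -0.6247).
r_{12} = q_1·v_2 = 1.0932.
u_2 = v_2 − 1.0932·q_1 = (2.3171, -3.5122, -0.3171).
‖u_2‖ = 4.2196, so q_2 = (0.5491, -0.8324, -0.0751).
r_{13} = q_1·v_3 = -1.2494; r_{23} = q_2·v_3 = -2.0462.
u_3 = v_3 + 1.2494·q_1 + 2.0462·q_2 = (-2.0959, -1.1178, -2.9342).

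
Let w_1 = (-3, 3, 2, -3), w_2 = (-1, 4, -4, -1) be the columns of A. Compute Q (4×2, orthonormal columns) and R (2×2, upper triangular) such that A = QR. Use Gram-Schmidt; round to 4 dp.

Q = [[-0.5388, -0.0058], [0.5388, 0.5466], [0.3592, -0.8374], [-0.5388, -0.0058]], R = [[5.5678, 1.7961], [0.0000, 5.5474]]

e_1 = w_1/‖w_1‖ = (-3, 3, 2, -3)/5.5678 = (-0.5388, 0.5388, 0.3592, -0.5388).
r_{12} = e_1·w_2 = 1.7961.
u_2 = w_2 − 1.7961·e_1 = (-0.0323, 3.0323, -4.6452, -0.0323).
‖u_2‖ = 5.5474, so e_2 = (-0.0058, 0.5466, -0.8374, -0.0058).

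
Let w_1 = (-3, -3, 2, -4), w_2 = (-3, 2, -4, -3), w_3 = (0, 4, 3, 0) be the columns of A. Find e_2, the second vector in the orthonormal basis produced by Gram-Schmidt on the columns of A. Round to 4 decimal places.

e_2 = (-0.4039, 0.4213, -0.7210, -0.3735)

w_1 = (-3, -3, 2, -4); ‖w_1‖ = 6.1644, so e_1 = (-0.4867, -0.4867, 0.3244, -0.6489).
e_1·w_2 = (-0.4867)·(-3) + (-0.4867)·2 + 0.3244·(-4) + (-0.6489)·(-3) = 1.1355.
u_2 = w_2 − 1.1355·e_1 = (-2.4474, 2.5526, -4.3684, -2.2632).
‖u_2‖ = 6.0589, so e_2 = (-0.4039, 0.4213, -0.7210, -0.3735).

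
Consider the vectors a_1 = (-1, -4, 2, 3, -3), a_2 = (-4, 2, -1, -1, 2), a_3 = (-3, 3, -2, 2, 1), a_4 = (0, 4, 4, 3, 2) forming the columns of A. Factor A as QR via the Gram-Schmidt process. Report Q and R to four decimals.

e_1 = a_1/‖a_1‖ = (-1, -4, 2, 3, -3)/6.2450 = (-0.1601, -0.6405, 0.3203, 0.4804, -0.4804).
r_{12} = e_1·a_2 = -2.4019.
u_2 = a_2 + 2.4019·e_1 = (-4.3846, 0.4615, -0.2308, 0.1538, 0.8462).
‖u_2‖ = 4.4979, so e_2 = (-0.9748, 0.1026, -0.0513, 0.0342, 0.1881).
r_{13} = e_1·a_3 = -1.6013; r_{23} = e_2·a_3 = 3.5914.
u_3 = a_3 + 1.6013·e_1 − 3.5914·e_2 = (0.2446, 1.6058, -1.3029, 2.6464, -0.4449).
‖u_3‖ = 3.3967, so e_3 = (0.0720, 0.4728, -0.3836, 0.7791, -0.1310).
r_{14} = e_1·a_4 = -0.8006; r_{24} = e_2·a_4 = 0.6841; r_{34} = e_3·a_4 = 2.4321.
u_4 = a_4 + 0.8006·e_1 − 0.6841·e_2 − 2.4321·e_3 = (0.3635, 2.2672, 5.2244, 1.4663, 1.8052).
‖u_4‖ = 6.1625, so e_4 = (0.0590, 0.3679, 0.8478, 0.2379, 0.2929).

Q = [[-0.1601, -0.9748, 0.0720, 0.0590], [-0.6405, 0.1026, 0.4728, 0.3679], [0.3203, -0.0513, -0.3836, 0.8478], [0.4804, 0.0342, 0.7791, 0.2379], [-0.4804, 0.1881, -0.1310, 0.2929]], R = [[6.2450, -2.4019, -1.6013, -0.8006], [0.0000, 4.4979, 3.5914, 0.6841], [0.0000, 0.0000, 3.3967, 2.4321], [0.0000, 0.0000, 0.0000, 6.1625]]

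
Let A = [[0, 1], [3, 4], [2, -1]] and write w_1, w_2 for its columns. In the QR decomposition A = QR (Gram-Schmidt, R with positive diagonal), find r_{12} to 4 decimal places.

r_{12} = 2.7735

w_1 = (0, 3, 2); ‖w_1‖ = 3.6056, so q_1 = (0.0000, 0.8321, 0.5547).
r_{12} = q_1·w_2 = 2.7735.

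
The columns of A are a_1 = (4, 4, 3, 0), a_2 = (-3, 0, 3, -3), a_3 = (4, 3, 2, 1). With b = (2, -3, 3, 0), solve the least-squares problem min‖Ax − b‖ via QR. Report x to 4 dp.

x = (-6.0000, 1.9630, 7.5556)

q_1 = a_1/‖a_1‖ = (4, 4, 3, 0)/6.4031 = (0.6247, 0.6247, 0.4685, 0.0000).
r_{12} = q_1·a_2 = -0.4685.
u_2 = a_2 + 0.4685·q_1 = (-2.7073, 0.2927, 3.2195, -3.0000).
‖u_2‖ = 5.1750, so q_2 = (-0.5232, 0.0566, 0.6221, -0.5797).
r_{13} = q_1·a_3 = 5.3099; r_{23} = q_2·a_3 = -1.2584.
u_3 = a_3 − 5.3099·q_1 + 1.2584·q_2 = (0.0246, -0.2459, 0.2951, 0.2705).
‖u_3‖ = 0.4704, so q_3 = (0.0523, -0.5227, 0.6273, 0.5750).
Qᵀb = (0.7809, 0.6504, 3.5544).
Back-substitute: x_3 = 3.5544/0.4704 = 7.5556.
x_2 = (0.6504 + 1.2584·7.5556)/5.1750 = 1.9630.
x_1 = (0.7809 + 0.4685·1.9630 − 5.3099·7.5556)/6.4031 = -6.0000.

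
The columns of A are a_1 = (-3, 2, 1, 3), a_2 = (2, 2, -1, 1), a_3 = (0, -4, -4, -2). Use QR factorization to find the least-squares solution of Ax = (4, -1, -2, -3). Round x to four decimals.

x = (-1.0256, 0.5470, 0.0783)

e_1 = a_1/‖a_1‖ = (-3, 2, 1, 3)/4.7958 = (-0.6255, 0.4170, 0.2085, 0.6255).
r_{12} = e_1·a_2 = 0.0000.
u_2 = a_2 + 0.0000·e_1 = (2.0000, 2.0000, -1.0000, 1.0000).
‖u_2‖ = 3.1623, so e_2 = (0.6325, 0.6325, -0.3162, 0.3162).
r_{13} = e_1·a_3 = -3.7533; r_{23} = e_2·a_3 = -1.8974.
u_3 = a_3 + 3.7533·e_1 + 1.8974·e_2 = (-1.1478, -1.2348, -3.8174, 0.9478).
‖u_3‖ = 4.2794, so e_3 = (-0.2682, -0.2885, -0.8920, 0.2215).
Qᵀb = (-5.2129, 1.5811, 0.3353).
Back-substitute: x_3 = 0.3353/4.2794 = 0.0783.
x_2 = (1.5811 + 1.8974·0.0783)/3.1623 = 0.5470.
x_1 = (-5.2129 + 0.0000·0.5470 + 3.7533·0.0783)/4.7958 = -1.0256.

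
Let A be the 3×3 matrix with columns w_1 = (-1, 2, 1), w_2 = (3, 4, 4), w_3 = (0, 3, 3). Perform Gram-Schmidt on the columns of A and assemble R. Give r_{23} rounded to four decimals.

r_{23} = 2.0023

e_1 = w_1/‖w_1‖ = (-1, 2, 1)/2.4495 = (-0.4082, 0.8165, 0.4082).
r_{12} = e_1·w_2 = 3.6742.
u_2 = w_2 − 3.6742·e_1 = (4.5000, 1.0000, 2.5000).
‖u_2‖ = 5.2440, so e_2 = (0.8581, 0.1907, 0.4767).
r_{23} = e_2·w_3 = 2.0023.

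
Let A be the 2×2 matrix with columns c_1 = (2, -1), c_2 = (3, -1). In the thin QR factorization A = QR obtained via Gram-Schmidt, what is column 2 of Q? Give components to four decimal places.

c_1 = (2, -1); ‖c_1‖ = 2.2361, so q_1 = (0.8944, -0.4472).
q_1·c_2 = 0.8944·3 + (-0.4472)·(-1) = 3.1305.
u_2 = c_2 − 3.1305·q_1 = (0.2000, 0.4000).
‖u_2‖ = 0.4472, so q_2 = (0.4472, 0.8944).

q_2 = (0.4472, 0.8944)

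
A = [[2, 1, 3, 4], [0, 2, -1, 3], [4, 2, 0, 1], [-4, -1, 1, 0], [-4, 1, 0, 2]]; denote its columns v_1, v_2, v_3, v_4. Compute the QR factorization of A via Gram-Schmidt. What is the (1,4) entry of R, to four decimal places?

v_1 = (2, 0, 4, -4, -4); ‖v_1‖ = 7.2111, so q_1 = (0.2774, 0.0000, 0.5547, -0.5547, -0.5547).
r_{14} = q_1·v_4 = 0.5547.

r_{14} = 0.5547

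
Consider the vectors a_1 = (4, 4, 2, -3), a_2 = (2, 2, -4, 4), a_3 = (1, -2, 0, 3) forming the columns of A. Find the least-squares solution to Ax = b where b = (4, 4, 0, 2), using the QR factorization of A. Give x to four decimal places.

x = (0.7552, 0.5655, 0.4402)

e_1 = a_1/‖a_1‖ = (4, 4, 2, -3)/6.7082 = (0.5963, 0.5963, 0.2981, -0.4472).
r_{12} = e_1·a_2 = -0.5963.
u_2 = a_2 + 0.5963·e_1 = (2.3556, 2.3556, -3.8222, 3.7333).
‖u_2‖ = 6.2964, so e_2 = (0.3741, 0.3741, -0.6071, 0.5929).
r_{13} = e_1·a_3 = -1.9379; r_{23} = e_2·a_3 = 1.4047.
u_3 = a_3 + 1.9379·e_1 − 1.4047·e_2 = (1.6300, -1.3700, 1.4305, 1.3004).
‖u_3‖ = 2.8760, so e_3 = (0.5668, -0.4763, 0.4974, 0.4522).
Qᵀb = (3.8759, 4.1788, 1.2661).
Back-substitute: x_3 = 1.2661/2.8760 = 0.4402.
x_2 = (4.1788 − 1.4047·0.4402)/6.2964 = 0.5655.
x_1 = (3.8759 + 0.5963·0.5655 + 1.9379·0.4402)/6.7082 = 0.7552.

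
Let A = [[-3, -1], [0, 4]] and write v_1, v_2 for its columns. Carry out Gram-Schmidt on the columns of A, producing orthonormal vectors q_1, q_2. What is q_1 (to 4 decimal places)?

q_1 = (-1.0000, 0.0000)

v_1 = (-3, 0); ‖v_1‖ = 3.0000, so q_1 = (-1.0000, 0.0000).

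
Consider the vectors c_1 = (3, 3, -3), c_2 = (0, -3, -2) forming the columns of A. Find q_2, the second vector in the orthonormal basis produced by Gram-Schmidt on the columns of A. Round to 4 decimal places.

c_1 = (3, 3, -3); ‖c_1‖ = 5.1962, so q_1 = (0.5774, 0.5774, -0.5774).
q_1·c_2 = 0.5774·0 + 0.5774·(-3) + (-0.5774)·(-2) = -0.5774.
u_2 = c_2 + 0.5774·q_1 = (0.3333, -2.6667, -2.3333).
‖u_2‖ = 3.5590, so q_2 = (0.0937, -0.7493, -0.6556).

q_2 = (0.0937, -0.7493, -0.6556)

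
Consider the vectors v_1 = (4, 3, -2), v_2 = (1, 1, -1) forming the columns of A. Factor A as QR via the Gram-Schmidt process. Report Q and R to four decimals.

v_1 = (4, 3, -2); ‖v_1‖ = 5.3852, so q_1 = (0.7428, 0.5571, -0.3714).
q_1·v_2 = 0.7428·1 + 0.5571·1 + (-0.3714)·(-1) = 1.6713.
u_2 = v_2 − 1.6713·q_1 = (-0.2414, 0.0690, -0.3793).
‖u_2‖ = 0.4549, so q_2 = (-0.5307, 0.1516, -0.8339).

Q = [[0.7428, -0.5307], [0.5571, 0.1516], [-0.3714, -0.8339]], R = [[5.3852, 1.6713], [0.0000, 0.4549]]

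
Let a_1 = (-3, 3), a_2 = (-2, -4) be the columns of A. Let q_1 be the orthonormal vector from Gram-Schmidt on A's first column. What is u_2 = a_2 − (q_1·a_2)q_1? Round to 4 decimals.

q_1 = a_1/‖a_1‖ = (-3, 3)/4.2426 = (-0.7071, 0.7071).
r_{12} = q_1·a_2 = -1.4142.
u_2 = a_2 + 1.4142·q_1 = (-3.0000, -3.0000).

u_2 = (-3.0000, -3.0000)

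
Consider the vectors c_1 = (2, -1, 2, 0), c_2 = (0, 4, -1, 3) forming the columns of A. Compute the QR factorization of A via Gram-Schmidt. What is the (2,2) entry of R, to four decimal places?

c_1 = (2, -1, 2, 0); ‖c_1‖ = 3.0000, so e_1 = (0.6667, -0.3333, 0.6667, 0.0000).
e_1·c_2 = 0.6667·0 + (-0.3333)·4 + 0.6667·(-1) + 0.0000·3 = -2.0000.
u_2 = c_2 + 2.0000·e_1 = (1.3333, 3.3333, 0.3333, 3.0000).
r_{22} = ‖u_2‖ = 4.6904.

r_{22} = 4.6904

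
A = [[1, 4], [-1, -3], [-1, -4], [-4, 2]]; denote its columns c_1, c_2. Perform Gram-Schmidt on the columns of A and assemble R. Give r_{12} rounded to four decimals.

c_1 = (1, -1, -1, -4); ‖c_1‖ = 4.3589, so e_1 = (0.2294, -0.2294, -0.2294, -0.9177).
r_{12} = e_1·c_2 = 0.6882.

r_{12} = 0.6882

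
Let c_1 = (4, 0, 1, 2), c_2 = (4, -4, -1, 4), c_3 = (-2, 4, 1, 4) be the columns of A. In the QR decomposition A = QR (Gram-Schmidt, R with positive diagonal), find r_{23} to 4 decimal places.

r_{23} = -2.0689

e_1 = c_1/‖c_1‖ = (4, 0, 1, 2)/4.5826 = (0.8729, 0.0000, 0.2182, 0.4364).
r_{12} = e_1·c_2 = 5.0190.
u_2 = c_2 − 5.0190·e_1 = (-0.3810, -4.0000, -2.0952, 1.8095).
‖u_2‖ = 4.8795, so e_2 = (-0.0781, -0.8198, -0.4294, 0.3708).
r_{23} = e_2·c_3 = -2.0689.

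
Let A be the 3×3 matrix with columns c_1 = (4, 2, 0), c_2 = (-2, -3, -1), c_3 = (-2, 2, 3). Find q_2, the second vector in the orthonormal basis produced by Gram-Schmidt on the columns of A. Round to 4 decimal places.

c_1 = (4, 2, 0); ‖c_1‖ = 4.4721, so q_1 = (0.8944, 0.4472, 0.0000).
q_1·c_2 = 0.8944·(-2) + 0.4472·(-3) + 0.0000·(-1) = -3.1305.
u_2 = c_2 + 3.1305·q_1 = (0.8000, -1.6000, -1.0000).
‖u_2‖ = 2.0494, so q_2 = (0.3904, -0.7807, -0.4880).

q_2 = (0.3904, -0.7807, -0.4880)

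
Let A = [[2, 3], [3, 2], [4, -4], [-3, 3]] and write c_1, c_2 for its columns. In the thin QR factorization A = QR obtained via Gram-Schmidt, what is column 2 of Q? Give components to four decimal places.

c_1 = (2, 3, 4, -3); ‖c_1‖ = 6.1644, so e_1 = (0.3244, 0.4867, 0.6489, -0.4867).
e_1·c_2 = 0.3244·3 + 0.4867·2 + 0.6489·(-4) + (-0.4867)·3 = -2.1089.
u_2 = c_2 + 2.1089·e_1 = (3.6842, 3.0263, -2.6316, 1.9737).
‖u_2‖ = 5.7925, so e_2 = (0.6360, 0.5225, -0.4543, 0.3407).

e_2 = (0.6360, 0.5225, -0.4543, 0.3407)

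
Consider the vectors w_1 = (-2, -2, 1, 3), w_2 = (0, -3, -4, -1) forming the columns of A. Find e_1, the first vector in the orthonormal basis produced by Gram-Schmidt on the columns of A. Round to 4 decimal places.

e_1 = w_1/‖w_1‖ = (-2, -2, 1, 3)/4.2426 = (-0.4714, -0.4714, 0.2357, 0.7071).

e_1 = (-0.4714, -0.4714, 0.2357, 0.7071)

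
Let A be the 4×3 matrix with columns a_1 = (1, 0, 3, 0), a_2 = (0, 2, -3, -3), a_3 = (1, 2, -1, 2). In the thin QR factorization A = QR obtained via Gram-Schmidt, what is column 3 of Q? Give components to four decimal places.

e_1 = a_1/‖a_1‖ = (1, 0, 3, 0)/3.1623 = (0.3162, 0.0000, 0.9487, 0.0000).
r_{12} = e_1·a_2 = -2.8460.
u_2 = a_2 + 2.8460·e_1 = (0.9000, 2.0000, -0.3000, -3.0000).
‖u_2‖ = 3.7283, so e_2 = (0.2414, 0.5364, -0.0805, -0.8047).
r_{13} = e_1·a_3 = -0.6325; r_{23} = e_2·a_3 = -0.2146.
u_3 = a_3 + 0.6325·e_1 + 0.2146·e_2 = (1.2518, 2.1151, -0.4173, 1.8273).
‖u_3‖ = 3.0909, so e_3 = (0.4050, 0.6843, -0.1350, 0.5912).

e_3 = (0.4050, 0.6843, -0.1350, 0.5912)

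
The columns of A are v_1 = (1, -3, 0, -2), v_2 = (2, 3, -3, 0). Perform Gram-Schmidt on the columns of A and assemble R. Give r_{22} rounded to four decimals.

r_{22} = 4.3012

v_1 = (1, -3, 0, -2); ‖v_1‖ = 3.7417, so e_1 = (0.2673, -0.8018, 0.0000, -0.5345).
e_1·v_2 = 0.2673·2 + (-0.8018)·3 + 0.0000·(-3) + (-0.5345)·0 = -1.8708.
u_2 = v_2 + 1.8708·e_1 = (2.5000, 1.5000, -3.0000, -1.0000).
r_{22} = ‖u_2‖ = 4.3012.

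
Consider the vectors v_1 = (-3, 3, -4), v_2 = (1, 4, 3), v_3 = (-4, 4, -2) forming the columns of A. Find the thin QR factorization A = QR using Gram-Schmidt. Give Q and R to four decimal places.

v_1 = (-3, 3, -4); ‖v_1‖ = 5.8310, so e_1 = (-0.5145, 0.5145, -0.6860).
e_1·v_2 = (-0.5145)·1 + 0.5145·4 + (-0.6860)·3 = -0.5145.
u_2 = v_2 + 0.5145·e_1 = (0.7353, 4.2647, 2.6471).
‖u_2‖ = 5.0730, so e_2 = (0.1449, 0.8407, 0.5218).
e_1·v_3 = (-0.5145)·(-4) + 0.5145·4 + (-0.6860)·(-2) = 5.4880; e_2·v_3 = 0.1449·(-4) + 0.8407·4 + 0.5218·(-2) = 1.7393.
u_3 = v_3 − 5.4880·e_1 − 1.7393·e_2 = (-1.4286, -0.2857, 0.8571).
‖u_3‖ = 1.6903, so e_3 = (-0.8452, -0.1690, 0.5071).

Q = [[-0.5145, 0.1449, -0.8452], [0.5145, 0.8407, -0.1690], [-0.6860, 0.5218, 0.5071]], R = [[5.8310, -0.5145, 5.4880], [0.0000, 5.0730, 1.7393], [0.0000, 0.0000, 1.6903]]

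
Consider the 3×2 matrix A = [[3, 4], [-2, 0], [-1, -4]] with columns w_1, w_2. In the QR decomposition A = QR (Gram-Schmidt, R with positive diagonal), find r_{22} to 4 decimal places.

r_{22} = 3.7033

w_1 = (3, -2, -1); ‖w_1‖ = 3.7417, so q_1 = (0.8018, -0.5345, -0.2673).
q_1·w_2 = 0.8018·4 + (-0.5345)·0 + (-0.2673)·(-4) = 4.2762.
u_2 = w_2 − 4.2762·q_1 = (0.5714, 2.2857, -2.8571).
r_{22} = ‖u_2‖ = 3.7033.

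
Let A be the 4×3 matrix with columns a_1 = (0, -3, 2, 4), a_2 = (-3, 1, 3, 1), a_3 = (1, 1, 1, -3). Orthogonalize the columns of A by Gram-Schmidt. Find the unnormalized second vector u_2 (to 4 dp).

a_1 = (0, -3, 2, 4); ‖a_1‖ = 5.3852, so q_1 = (0.0000, -0.5571, 0.3714, 0.7428).
q_1·a_2 = 0.0000·(-3) + (-0.5571)·1 + 0.3714·3 + 0.7428·1 = 1.2999.
u_2 = a_2 − 1.2999·q_1 = (-3.0000, 1.7241, 2.5172, 0.0345).

u_2 = (-3.0000, 1.7241, 2.5172, 0.0345)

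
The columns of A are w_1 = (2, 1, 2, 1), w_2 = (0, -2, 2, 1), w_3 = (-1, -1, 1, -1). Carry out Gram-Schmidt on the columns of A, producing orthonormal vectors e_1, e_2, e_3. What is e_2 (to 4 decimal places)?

e_2 = (-0.2108, -0.8081, 0.4919, 0.2460)

w_1 = (2, 1, 2, 1); ‖w_1‖ = 3.1623, so e_1 = (0.6325, 0.3162, 0.6325, 0.3162).
e_1·w_2 = 0.6325·0 + 0.3162·(-2) + 0.6325·2 + 0.3162·1 = 0.9487.
u_2 = w_2 − 0.9487·e_1 = (-0.6000, -2.3000, 1.4000, 0.7000).
‖u_2‖ = 2.8460, so e_2 = (-0.2108, -0.8081, 0.4919, 0.2460).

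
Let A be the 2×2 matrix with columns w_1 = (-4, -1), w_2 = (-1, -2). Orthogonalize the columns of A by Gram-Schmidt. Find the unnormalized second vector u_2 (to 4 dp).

w_1 = (-4, -1); ‖w_1‖ = 4.1231, so q_1 = (-0.9701, -0.2425).
q_1·w_2 = (-0.9701)·(-1) + (-0.2425)·(-2) = 1.4552.
u_2 = w_2 − 1.4552·q_1 = (0.4118, -1.6471).

u_2 = (0.4118, -1.6471)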